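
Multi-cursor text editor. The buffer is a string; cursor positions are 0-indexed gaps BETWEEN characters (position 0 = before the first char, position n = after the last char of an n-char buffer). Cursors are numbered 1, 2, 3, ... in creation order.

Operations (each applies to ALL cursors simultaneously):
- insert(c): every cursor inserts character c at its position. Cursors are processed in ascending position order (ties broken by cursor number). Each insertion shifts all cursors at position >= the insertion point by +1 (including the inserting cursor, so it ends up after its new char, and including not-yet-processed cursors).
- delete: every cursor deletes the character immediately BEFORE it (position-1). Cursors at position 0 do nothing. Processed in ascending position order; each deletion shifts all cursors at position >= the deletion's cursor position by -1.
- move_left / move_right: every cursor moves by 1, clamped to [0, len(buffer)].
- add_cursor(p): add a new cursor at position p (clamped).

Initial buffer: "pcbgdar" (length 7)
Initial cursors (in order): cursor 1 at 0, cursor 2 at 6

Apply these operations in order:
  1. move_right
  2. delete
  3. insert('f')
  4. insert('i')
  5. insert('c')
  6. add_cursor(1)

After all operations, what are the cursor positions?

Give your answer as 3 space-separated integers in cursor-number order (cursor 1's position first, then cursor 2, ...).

After op 1 (move_right): buffer="pcbgdar" (len 7), cursors c1@1 c2@7, authorship .......
After op 2 (delete): buffer="cbgda" (len 5), cursors c1@0 c2@5, authorship .....
After op 3 (insert('f')): buffer="fcbgdaf" (len 7), cursors c1@1 c2@7, authorship 1.....2
After op 4 (insert('i')): buffer="ficbgdafi" (len 9), cursors c1@2 c2@9, authorship 11.....22
After op 5 (insert('c')): buffer="ficcbgdafic" (len 11), cursors c1@3 c2@11, authorship 111.....222
After op 6 (add_cursor(1)): buffer="ficcbgdafic" (len 11), cursors c3@1 c1@3 c2@11, authorship 111.....222

Answer: 3 11 1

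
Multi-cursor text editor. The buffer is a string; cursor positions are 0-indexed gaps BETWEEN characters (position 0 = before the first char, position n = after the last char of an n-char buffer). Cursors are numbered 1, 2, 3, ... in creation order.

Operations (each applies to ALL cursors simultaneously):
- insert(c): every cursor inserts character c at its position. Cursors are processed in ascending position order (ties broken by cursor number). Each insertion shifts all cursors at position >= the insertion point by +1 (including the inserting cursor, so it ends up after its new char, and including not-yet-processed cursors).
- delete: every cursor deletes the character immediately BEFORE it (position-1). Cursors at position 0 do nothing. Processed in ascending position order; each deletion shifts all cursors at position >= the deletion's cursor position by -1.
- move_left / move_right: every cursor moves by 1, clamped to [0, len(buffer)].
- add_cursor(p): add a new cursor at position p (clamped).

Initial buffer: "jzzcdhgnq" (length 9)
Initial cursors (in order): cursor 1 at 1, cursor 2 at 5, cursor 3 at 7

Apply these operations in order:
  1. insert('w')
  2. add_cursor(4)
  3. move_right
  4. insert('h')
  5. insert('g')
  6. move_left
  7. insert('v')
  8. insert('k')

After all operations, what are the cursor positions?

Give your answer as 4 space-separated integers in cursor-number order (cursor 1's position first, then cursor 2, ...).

Answer: 6 19 26 12

Derivation:
After op 1 (insert('w')): buffer="jwzzcdwhgwnq" (len 12), cursors c1@2 c2@7 c3@10, authorship .1....2..3..
After op 2 (add_cursor(4)): buffer="jwzzcdwhgwnq" (len 12), cursors c1@2 c4@4 c2@7 c3@10, authorship .1....2..3..
After op 3 (move_right): buffer="jwzzcdwhgwnq" (len 12), cursors c1@3 c4@5 c2@8 c3@11, authorship .1....2..3..
After op 4 (insert('h')): buffer="jwzhzchdwhhgwnhq" (len 16), cursors c1@4 c4@7 c2@11 c3@15, authorship .1.1..4.2.2.3.3.
After op 5 (insert('g')): buffer="jwzhgzchgdwhhggwnhgq" (len 20), cursors c1@5 c4@9 c2@14 c3@19, authorship .1.11..44.2.22.3.33.
After op 6 (move_left): buffer="jwzhgzchgdwhhggwnhgq" (len 20), cursors c1@4 c4@8 c2@13 c3@18, authorship .1.11..44.2.22.3.33.
After op 7 (insert('v')): buffer="jwzhvgzchvgdwhhvggwnhvgq" (len 24), cursors c1@5 c4@10 c2@16 c3@22, authorship .1.111..444.2.222.3.333.
After op 8 (insert('k')): buffer="jwzhvkgzchvkgdwhhvkggwnhvkgq" (len 28), cursors c1@6 c4@12 c2@19 c3@26, authorship .1.1111..4444.2.2222.3.3333.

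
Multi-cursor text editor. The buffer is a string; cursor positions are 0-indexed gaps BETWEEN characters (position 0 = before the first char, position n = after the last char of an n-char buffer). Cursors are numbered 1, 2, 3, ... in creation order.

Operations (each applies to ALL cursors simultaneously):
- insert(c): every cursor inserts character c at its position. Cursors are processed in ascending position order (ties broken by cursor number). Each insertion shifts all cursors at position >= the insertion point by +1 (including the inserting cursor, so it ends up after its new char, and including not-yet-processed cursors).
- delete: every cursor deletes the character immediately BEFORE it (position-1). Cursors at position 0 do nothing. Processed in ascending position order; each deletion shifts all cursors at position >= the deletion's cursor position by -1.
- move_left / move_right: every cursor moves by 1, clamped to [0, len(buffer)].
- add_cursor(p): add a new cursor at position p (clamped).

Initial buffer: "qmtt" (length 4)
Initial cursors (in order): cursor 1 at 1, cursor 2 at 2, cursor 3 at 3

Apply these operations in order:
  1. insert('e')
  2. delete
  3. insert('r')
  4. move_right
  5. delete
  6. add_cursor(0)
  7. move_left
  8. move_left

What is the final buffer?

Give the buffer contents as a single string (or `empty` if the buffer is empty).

After op 1 (insert('e')): buffer="qemetet" (len 7), cursors c1@2 c2@4 c3@6, authorship .1.2.3.
After op 2 (delete): buffer="qmtt" (len 4), cursors c1@1 c2@2 c3@3, authorship ....
After op 3 (insert('r')): buffer="qrmrtrt" (len 7), cursors c1@2 c2@4 c3@6, authorship .1.2.3.
After op 4 (move_right): buffer="qrmrtrt" (len 7), cursors c1@3 c2@5 c3@7, authorship .1.2.3.
After op 5 (delete): buffer="qrrr" (len 4), cursors c1@2 c2@3 c3@4, authorship .123
After op 6 (add_cursor(0)): buffer="qrrr" (len 4), cursors c4@0 c1@2 c2@3 c3@4, authorship .123
After op 7 (move_left): buffer="qrrr" (len 4), cursors c4@0 c1@1 c2@2 c3@3, authorship .123
After op 8 (move_left): buffer="qrrr" (len 4), cursors c1@0 c4@0 c2@1 c3@2, authorship .123

Answer: qrrr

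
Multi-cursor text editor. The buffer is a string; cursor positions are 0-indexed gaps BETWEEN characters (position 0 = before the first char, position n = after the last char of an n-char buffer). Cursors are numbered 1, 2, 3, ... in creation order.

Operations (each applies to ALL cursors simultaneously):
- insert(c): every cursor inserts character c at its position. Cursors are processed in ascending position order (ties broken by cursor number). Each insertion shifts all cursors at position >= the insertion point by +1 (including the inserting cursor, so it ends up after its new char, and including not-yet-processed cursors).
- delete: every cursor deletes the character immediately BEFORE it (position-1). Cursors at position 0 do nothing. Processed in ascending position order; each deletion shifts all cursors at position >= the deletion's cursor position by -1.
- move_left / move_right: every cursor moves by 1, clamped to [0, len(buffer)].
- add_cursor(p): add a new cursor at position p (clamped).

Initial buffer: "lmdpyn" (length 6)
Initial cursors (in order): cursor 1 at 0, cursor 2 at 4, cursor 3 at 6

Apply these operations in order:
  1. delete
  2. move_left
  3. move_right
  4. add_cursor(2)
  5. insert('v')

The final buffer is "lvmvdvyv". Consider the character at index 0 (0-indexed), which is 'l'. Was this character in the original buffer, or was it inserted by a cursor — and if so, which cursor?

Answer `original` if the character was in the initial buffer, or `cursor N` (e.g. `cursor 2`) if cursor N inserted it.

Answer: original

Derivation:
After op 1 (delete): buffer="lmdy" (len 4), cursors c1@0 c2@3 c3@4, authorship ....
After op 2 (move_left): buffer="lmdy" (len 4), cursors c1@0 c2@2 c3@3, authorship ....
After op 3 (move_right): buffer="lmdy" (len 4), cursors c1@1 c2@3 c3@4, authorship ....
After op 4 (add_cursor(2)): buffer="lmdy" (len 4), cursors c1@1 c4@2 c2@3 c3@4, authorship ....
After op 5 (insert('v')): buffer="lvmvdvyv" (len 8), cursors c1@2 c4@4 c2@6 c3@8, authorship .1.4.2.3
Authorship (.=original, N=cursor N): . 1 . 4 . 2 . 3
Index 0: author = original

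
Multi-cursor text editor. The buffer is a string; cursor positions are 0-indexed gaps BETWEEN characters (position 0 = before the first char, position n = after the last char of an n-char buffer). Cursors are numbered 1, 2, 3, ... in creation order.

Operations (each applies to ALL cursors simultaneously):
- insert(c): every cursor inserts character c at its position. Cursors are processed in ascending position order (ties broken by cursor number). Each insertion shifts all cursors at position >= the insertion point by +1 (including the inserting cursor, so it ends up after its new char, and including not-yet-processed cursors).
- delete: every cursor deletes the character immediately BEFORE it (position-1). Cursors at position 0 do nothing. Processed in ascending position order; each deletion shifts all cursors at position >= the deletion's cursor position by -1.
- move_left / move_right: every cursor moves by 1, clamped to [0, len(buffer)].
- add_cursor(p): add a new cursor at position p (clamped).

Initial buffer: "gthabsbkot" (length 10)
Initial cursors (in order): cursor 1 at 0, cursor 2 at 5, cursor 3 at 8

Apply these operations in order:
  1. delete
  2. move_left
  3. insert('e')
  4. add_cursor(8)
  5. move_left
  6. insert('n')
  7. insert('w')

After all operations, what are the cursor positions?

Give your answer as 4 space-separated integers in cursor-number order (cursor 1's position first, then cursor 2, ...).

Answer: 2 8 15 15

Derivation:
After op 1 (delete): buffer="gthasbot" (len 8), cursors c1@0 c2@4 c3@6, authorship ........
After op 2 (move_left): buffer="gthasbot" (len 8), cursors c1@0 c2@3 c3@5, authorship ........
After op 3 (insert('e')): buffer="egtheasebot" (len 11), cursors c1@1 c2@5 c3@8, authorship 1...2..3...
After op 4 (add_cursor(8)): buffer="egtheasebot" (len 11), cursors c1@1 c2@5 c3@8 c4@8, authorship 1...2..3...
After op 5 (move_left): buffer="egtheasebot" (len 11), cursors c1@0 c2@4 c3@7 c4@7, authorship 1...2..3...
After op 6 (insert('n')): buffer="negthneasnnebot" (len 15), cursors c1@1 c2@6 c3@11 c4@11, authorship 11...22..343...
After op 7 (insert('w')): buffer="nwegthnweasnnwwebot" (len 19), cursors c1@2 c2@8 c3@15 c4@15, authorship 111...222..34343...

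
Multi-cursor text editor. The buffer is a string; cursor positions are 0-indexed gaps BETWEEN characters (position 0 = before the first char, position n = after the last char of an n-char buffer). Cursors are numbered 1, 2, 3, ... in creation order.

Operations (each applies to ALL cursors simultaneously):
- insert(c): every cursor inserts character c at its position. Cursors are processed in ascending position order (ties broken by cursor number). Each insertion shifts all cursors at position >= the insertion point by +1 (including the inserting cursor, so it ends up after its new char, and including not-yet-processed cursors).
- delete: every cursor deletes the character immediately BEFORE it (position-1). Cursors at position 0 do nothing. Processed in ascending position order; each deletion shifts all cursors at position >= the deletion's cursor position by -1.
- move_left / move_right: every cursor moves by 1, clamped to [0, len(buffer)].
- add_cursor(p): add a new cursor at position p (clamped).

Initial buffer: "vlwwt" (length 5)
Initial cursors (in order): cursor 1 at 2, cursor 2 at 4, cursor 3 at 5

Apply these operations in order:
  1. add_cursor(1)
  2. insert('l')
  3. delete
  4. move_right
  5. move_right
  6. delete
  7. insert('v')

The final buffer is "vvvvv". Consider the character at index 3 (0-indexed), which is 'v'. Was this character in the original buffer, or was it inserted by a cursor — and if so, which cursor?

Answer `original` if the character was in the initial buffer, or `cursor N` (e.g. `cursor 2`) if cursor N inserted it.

Answer: cursor 3

Derivation:
After op 1 (add_cursor(1)): buffer="vlwwt" (len 5), cursors c4@1 c1@2 c2@4 c3@5, authorship .....
After op 2 (insert('l')): buffer="vlllwwltl" (len 9), cursors c4@2 c1@4 c2@7 c3@9, authorship .4.1..2.3
After op 3 (delete): buffer="vlwwt" (len 5), cursors c4@1 c1@2 c2@4 c3@5, authorship .....
After op 4 (move_right): buffer="vlwwt" (len 5), cursors c4@2 c1@3 c2@5 c3@5, authorship .....
After op 5 (move_right): buffer="vlwwt" (len 5), cursors c4@3 c1@4 c2@5 c3@5, authorship .....
After op 6 (delete): buffer="v" (len 1), cursors c1@1 c2@1 c3@1 c4@1, authorship .
After op 7 (insert('v')): buffer="vvvvv" (len 5), cursors c1@5 c2@5 c3@5 c4@5, authorship .1234
Authorship (.=original, N=cursor N): . 1 2 3 4
Index 3: author = 3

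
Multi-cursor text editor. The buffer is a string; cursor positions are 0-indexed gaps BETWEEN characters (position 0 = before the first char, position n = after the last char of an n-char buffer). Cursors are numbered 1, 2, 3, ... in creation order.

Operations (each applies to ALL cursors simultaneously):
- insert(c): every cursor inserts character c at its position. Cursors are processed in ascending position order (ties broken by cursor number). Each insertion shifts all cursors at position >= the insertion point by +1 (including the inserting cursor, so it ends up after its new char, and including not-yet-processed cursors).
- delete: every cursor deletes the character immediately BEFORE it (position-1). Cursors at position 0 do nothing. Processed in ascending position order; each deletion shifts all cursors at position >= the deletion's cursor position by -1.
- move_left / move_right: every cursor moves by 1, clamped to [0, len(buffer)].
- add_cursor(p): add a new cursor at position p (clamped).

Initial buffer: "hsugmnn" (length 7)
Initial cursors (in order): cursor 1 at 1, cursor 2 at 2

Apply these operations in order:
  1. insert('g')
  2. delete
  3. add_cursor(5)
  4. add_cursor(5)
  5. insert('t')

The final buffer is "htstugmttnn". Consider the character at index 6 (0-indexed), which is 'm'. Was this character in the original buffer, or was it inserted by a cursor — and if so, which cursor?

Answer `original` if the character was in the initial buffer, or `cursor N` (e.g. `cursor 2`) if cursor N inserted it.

Answer: original

Derivation:
After op 1 (insert('g')): buffer="hgsgugmnn" (len 9), cursors c1@2 c2@4, authorship .1.2.....
After op 2 (delete): buffer="hsugmnn" (len 7), cursors c1@1 c2@2, authorship .......
After op 3 (add_cursor(5)): buffer="hsugmnn" (len 7), cursors c1@1 c2@2 c3@5, authorship .......
After op 4 (add_cursor(5)): buffer="hsugmnn" (len 7), cursors c1@1 c2@2 c3@5 c4@5, authorship .......
After op 5 (insert('t')): buffer="htstugmttnn" (len 11), cursors c1@2 c2@4 c3@9 c4@9, authorship .1.2...34..
Authorship (.=original, N=cursor N): . 1 . 2 . . . 3 4 . .
Index 6: author = original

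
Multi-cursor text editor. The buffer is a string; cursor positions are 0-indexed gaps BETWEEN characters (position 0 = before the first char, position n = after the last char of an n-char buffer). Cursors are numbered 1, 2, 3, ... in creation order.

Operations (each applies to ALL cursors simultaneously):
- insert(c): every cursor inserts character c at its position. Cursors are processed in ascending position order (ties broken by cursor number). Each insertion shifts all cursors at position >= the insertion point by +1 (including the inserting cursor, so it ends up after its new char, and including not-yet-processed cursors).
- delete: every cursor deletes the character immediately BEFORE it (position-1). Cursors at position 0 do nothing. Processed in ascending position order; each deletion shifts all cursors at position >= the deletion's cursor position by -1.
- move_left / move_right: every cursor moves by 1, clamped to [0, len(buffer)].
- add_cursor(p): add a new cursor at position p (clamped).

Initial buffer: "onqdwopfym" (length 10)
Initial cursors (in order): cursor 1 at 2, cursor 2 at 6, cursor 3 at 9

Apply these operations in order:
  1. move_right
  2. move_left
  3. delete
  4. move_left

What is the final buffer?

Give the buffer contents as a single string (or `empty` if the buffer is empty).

After op 1 (move_right): buffer="onqdwopfym" (len 10), cursors c1@3 c2@7 c3@10, authorship ..........
After op 2 (move_left): buffer="onqdwopfym" (len 10), cursors c1@2 c2@6 c3@9, authorship ..........
After op 3 (delete): buffer="oqdwpfm" (len 7), cursors c1@1 c2@4 c3@6, authorship .......
After op 4 (move_left): buffer="oqdwpfm" (len 7), cursors c1@0 c2@3 c3@5, authorship .......

Answer: oqdwpfm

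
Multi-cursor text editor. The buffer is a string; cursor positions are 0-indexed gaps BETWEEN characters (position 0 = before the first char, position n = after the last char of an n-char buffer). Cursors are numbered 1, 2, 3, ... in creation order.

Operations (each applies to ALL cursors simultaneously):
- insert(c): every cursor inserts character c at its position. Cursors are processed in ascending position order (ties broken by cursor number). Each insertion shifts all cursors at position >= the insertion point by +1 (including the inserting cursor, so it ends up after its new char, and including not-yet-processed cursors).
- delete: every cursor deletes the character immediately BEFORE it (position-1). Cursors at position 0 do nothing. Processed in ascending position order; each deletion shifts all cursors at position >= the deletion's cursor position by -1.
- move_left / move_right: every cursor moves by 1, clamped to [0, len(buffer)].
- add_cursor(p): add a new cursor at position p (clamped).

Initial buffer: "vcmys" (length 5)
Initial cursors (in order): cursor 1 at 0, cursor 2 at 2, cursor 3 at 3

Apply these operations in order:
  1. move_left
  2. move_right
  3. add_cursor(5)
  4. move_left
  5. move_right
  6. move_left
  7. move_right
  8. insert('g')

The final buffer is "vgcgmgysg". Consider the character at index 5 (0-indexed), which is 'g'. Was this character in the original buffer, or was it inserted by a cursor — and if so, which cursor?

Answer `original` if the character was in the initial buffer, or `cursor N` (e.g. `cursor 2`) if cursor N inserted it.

Answer: cursor 3

Derivation:
After op 1 (move_left): buffer="vcmys" (len 5), cursors c1@0 c2@1 c3@2, authorship .....
After op 2 (move_right): buffer="vcmys" (len 5), cursors c1@1 c2@2 c3@3, authorship .....
After op 3 (add_cursor(5)): buffer="vcmys" (len 5), cursors c1@1 c2@2 c3@3 c4@5, authorship .....
After op 4 (move_left): buffer="vcmys" (len 5), cursors c1@0 c2@1 c3@2 c4@4, authorship .....
After op 5 (move_right): buffer="vcmys" (len 5), cursors c1@1 c2@2 c3@3 c4@5, authorship .....
After op 6 (move_left): buffer="vcmys" (len 5), cursors c1@0 c2@1 c3@2 c4@4, authorship .....
After op 7 (move_right): buffer="vcmys" (len 5), cursors c1@1 c2@2 c3@3 c4@5, authorship .....
After op 8 (insert('g')): buffer="vgcgmgysg" (len 9), cursors c1@2 c2@4 c3@6 c4@9, authorship .1.2.3..4
Authorship (.=original, N=cursor N): . 1 . 2 . 3 . . 4
Index 5: author = 3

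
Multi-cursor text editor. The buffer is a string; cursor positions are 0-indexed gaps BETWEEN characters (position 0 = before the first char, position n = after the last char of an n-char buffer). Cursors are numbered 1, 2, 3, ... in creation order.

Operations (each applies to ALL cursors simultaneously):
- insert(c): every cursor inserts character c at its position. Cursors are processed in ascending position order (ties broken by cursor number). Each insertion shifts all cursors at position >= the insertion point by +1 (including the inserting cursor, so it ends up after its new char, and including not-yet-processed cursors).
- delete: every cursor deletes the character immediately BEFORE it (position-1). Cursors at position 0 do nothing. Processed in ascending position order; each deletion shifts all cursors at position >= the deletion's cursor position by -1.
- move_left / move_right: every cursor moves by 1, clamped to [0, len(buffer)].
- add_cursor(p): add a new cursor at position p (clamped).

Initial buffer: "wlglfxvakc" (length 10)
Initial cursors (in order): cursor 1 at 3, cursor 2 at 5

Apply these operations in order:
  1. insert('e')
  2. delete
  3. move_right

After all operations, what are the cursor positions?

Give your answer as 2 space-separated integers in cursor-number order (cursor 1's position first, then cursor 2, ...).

After op 1 (insert('e')): buffer="wlgelfexvakc" (len 12), cursors c1@4 c2@7, authorship ...1..2.....
After op 2 (delete): buffer="wlglfxvakc" (len 10), cursors c1@3 c2@5, authorship ..........
After op 3 (move_right): buffer="wlglfxvakc" (len 10), cursors c1@4 c2@6, authorship ..........

Answer: 4 6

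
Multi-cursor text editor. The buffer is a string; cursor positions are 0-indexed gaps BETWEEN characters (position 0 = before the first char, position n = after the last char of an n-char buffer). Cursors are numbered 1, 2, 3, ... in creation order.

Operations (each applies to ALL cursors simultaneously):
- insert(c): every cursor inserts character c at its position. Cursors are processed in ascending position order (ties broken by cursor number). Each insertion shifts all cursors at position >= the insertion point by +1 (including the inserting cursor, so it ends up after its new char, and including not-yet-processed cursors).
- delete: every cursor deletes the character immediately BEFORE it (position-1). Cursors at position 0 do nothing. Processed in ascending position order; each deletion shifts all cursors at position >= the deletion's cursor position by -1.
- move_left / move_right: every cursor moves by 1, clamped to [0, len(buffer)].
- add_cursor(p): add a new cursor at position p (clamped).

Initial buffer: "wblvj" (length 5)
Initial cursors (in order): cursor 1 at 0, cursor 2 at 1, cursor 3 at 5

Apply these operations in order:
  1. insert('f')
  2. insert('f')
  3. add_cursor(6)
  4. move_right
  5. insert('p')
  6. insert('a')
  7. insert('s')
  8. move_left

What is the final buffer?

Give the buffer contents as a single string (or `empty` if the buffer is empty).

After op 1 (insert('f')): buffer="fwfblvjf" (len 8), cursors c1@1 c2@3 c3@8, authorship 1.2....3
After op 2 (insert('f')): buffer="ffwffblvjff" (len 11), cursors c1@2 c2@5 c3@11, authorship 11.22....33
After op 3 (add_cursor(6)): buffer="ffwffblvjff" (len 11), cursors c1@2 c2@5 c4@6 c3@11, authorship 11.22....33
After op 4 (move_right): buffer="ffwffblvjff" (len 11), cursors c1@3 c2@6 c4@7 c3@11, authorship 11.22....33
After op 5 (insert('p')): buffer="ffwpffbplpvjffp" (len 15), cursors c1@4 c2@8 c4@10 c3@15, authorship 11.122.2.4..333
After op 6 (insert('a')): buffer="ffwpaffbpalpavjffpa" (len 19), cursors c1@5 c2@10 c4@13 c3@19, authorship 11.1122.22.44..3333
After op 7 (insert('s')): buffer="ffwpasffbpaslpasvjffpas" (len 23), cursors c1@6 c2@12 c4@16 c3@23, authorship 11.11122.222.444..33333
After op 8 (move_left): buffer="ffwpasffbpaslpasvjffpas" (len 23), cursors c1@5 c2@11 c4@15 c3@22, authorship 11.11122.222.444..33333

Answer: ffwpasffbpaslpasvjffpas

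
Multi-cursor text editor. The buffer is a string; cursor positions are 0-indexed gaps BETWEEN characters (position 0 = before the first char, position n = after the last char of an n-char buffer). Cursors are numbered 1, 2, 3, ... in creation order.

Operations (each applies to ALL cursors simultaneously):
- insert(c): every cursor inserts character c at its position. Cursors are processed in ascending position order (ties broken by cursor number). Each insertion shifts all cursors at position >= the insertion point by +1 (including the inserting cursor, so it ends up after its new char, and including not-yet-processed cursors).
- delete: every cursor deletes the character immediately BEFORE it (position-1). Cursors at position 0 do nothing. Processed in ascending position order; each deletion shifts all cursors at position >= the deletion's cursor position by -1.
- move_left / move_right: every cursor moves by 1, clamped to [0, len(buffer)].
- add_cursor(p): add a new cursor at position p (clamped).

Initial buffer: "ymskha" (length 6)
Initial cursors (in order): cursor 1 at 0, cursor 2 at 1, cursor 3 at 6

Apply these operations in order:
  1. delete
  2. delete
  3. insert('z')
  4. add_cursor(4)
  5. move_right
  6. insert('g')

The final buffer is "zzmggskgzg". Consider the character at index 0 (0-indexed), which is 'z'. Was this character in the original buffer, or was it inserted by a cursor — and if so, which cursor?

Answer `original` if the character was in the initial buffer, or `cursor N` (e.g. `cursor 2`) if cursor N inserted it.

Answer: cursor 1

Derivation:
After op 1 (delete): buffer="mskh" (len 4), cursors c1@0 c2@0 c3@4, authorship ....
After op 2 (delete): buffer="msk" (len 3), cursors c1@0 c2@0 c3@3, authorship ...
After op 3 (insert('z')): buffer="zzmskz" (len 6), cursors c1@2 c2@2 c3@6, authorship 12...3
After op 4 (add_cursor(4)): buffer="zzmskz" (len 6), cursors c1@2 c2@2 c4@4 c3@6, authorship 12...3
After op 5 (move_right): buffer="zzmskz" (len 6), cursors c1@3 c2@3 c4@5 c3@6, authorship 12...3
After op 6 (insert('g')): buffer="zzmggskgzg" (len 10), cursors c1@5 c2@5 c4@8 c3@10, authorship 12.12..433
Authorship (.=original, N=cursor N): 1 2 . 1 2 . . 4 3 3
Index 0: author = 1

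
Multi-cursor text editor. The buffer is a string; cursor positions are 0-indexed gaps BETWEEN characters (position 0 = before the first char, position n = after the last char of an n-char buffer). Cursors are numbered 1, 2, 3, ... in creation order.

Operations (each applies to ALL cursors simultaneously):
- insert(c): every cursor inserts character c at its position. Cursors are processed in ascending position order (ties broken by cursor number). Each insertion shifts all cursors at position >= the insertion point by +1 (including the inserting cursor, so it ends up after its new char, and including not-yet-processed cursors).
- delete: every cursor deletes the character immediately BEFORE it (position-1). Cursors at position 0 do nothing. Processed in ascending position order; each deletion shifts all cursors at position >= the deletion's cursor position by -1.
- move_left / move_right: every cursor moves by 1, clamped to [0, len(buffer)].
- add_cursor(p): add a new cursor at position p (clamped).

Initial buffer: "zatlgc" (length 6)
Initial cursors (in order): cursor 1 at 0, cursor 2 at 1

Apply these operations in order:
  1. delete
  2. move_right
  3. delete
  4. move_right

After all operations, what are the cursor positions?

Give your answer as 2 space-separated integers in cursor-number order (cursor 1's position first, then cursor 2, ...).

Answer: 1 1

Derivation:
After op 1 (delete): buffer="atlgc" (len 5), cursors c1@0 c2@0, authorship .....
After op 2 (move_right): buffer="atlgc" (len 5), cursors c1@1 c2@1, authorship .....
After op 3 (delete): buffer="tlgc" (len 4), cursors c1@0 c2@0, authorship ....
After op 4 (move_right): buffer="tlgc" (len 4), cursors c1@1 c2@1, authorship ....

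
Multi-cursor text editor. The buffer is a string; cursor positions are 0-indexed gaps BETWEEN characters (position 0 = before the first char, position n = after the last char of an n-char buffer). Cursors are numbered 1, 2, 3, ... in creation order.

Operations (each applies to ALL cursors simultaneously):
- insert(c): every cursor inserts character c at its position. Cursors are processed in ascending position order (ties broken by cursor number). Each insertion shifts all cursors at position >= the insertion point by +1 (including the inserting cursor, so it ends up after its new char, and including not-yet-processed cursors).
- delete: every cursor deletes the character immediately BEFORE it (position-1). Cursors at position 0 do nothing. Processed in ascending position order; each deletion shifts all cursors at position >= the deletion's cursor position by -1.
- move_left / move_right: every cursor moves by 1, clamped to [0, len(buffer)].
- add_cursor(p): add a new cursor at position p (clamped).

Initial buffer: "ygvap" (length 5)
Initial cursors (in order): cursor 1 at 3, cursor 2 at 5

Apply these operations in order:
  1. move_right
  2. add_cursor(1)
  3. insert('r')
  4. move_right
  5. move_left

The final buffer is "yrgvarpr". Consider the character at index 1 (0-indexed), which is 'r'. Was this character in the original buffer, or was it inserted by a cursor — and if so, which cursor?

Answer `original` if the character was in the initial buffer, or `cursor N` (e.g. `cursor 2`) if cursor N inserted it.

Answer: cursor 3

Derivation:
After op 1 (move_right): buffer="ygvap" (len 5), cursors c1@4 c2@5, authorship .....
After op 2 (add_cursor(1)): buffer="ygvap" (len 5), cursors c3@1 c1@4 c2@5, authorship .....
After op 3 (insert('r')): buffer="yrgvarpr" (len 8), cursors c3@2 c1@6 c2@8, authorship .3...1.2
After op 4 (move_right): buffer="yrgvarpr" (len 8), cursors c3@3 c1@7 c2@8, authorship .3...1.2
After op 5 (move_left): buffer="yrgvarpr" (len 8), cursors c3@2 c1@6 c2@7, authorship .3...1.2
Authorship (.=original, N=cursor N): . 3 . . . 1 . 2
Index 1: author = 3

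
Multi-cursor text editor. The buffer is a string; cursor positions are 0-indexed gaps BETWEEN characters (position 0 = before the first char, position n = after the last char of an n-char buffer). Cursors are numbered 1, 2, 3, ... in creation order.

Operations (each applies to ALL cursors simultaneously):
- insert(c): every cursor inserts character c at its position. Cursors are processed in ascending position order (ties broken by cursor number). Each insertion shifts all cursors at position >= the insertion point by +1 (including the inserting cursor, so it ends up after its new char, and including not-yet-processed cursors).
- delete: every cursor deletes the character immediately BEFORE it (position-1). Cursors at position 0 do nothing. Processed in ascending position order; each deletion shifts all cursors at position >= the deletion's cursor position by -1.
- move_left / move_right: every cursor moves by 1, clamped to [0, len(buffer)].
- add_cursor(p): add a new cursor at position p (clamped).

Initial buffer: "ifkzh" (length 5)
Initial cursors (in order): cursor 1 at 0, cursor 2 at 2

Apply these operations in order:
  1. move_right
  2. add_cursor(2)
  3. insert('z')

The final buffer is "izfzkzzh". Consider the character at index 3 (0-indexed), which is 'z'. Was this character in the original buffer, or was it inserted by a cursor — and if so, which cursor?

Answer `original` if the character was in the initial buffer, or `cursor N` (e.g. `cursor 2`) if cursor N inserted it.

Answer: cursor 3

Derivation:
After op 1 (move_right): buffer="ifkzh" (len 5), cursors c1@1 c2@3, authorship .....
After op 2 (add_cursor(2)): buffer="ifkzh" (len 5), cursors c1@1 c3@2 c2@3, authorship .....
After op 3 (insert('z')): buffer="izfzkzzh" (len 8), cursors c1@2 c3@4 c2@6, authorship .1.3.2..
Authorship (.=original, N=cursor N): . 1 . 3 . 2 . .
Index 3: author = 3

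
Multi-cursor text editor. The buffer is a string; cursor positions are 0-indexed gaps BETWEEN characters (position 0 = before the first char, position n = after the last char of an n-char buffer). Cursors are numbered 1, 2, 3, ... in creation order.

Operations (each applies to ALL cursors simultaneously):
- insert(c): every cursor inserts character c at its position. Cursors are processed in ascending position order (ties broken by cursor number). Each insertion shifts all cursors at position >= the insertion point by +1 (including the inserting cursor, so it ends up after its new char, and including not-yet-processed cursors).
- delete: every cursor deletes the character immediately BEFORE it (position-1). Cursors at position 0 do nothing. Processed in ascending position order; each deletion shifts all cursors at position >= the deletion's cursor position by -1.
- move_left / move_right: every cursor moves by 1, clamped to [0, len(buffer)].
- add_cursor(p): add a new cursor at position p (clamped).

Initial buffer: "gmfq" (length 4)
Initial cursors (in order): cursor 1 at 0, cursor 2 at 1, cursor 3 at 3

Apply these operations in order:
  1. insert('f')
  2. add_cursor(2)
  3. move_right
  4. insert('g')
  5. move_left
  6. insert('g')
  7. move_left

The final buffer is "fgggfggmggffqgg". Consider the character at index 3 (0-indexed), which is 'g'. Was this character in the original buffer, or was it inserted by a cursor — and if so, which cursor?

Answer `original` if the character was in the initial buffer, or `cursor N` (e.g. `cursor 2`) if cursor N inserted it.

Answer: cursor 1

Derivation:
After op 1 (insert('f')): buffer="fgfmffq" (len 7), cursors c1@1 c2@3 c3@6, authorship 1.2..3.
After op 2 (add_cursor(2)): buffer="fgfmffq" (len 7), cursors c1@1 c4@2 c2@3 c3@6, authorship 1.2..3.
After op 3 (move_right): buffer="fgfmffq" (len 7), cursors c1@2 c4@3 c2@4 c3@7, authorship 1.2..3.
After op 4 (insert('g')): buffer="fggfgmgffqg" (len 11), cursors c1@3 c4@5 c2@7 c3@11, authorship 1.124.2.3.3
After op 5 (move_left): buffer="fggfgmgffqg" (len 11), cursors c1@2 c4@4 c2@6 c3@10, authorship 1.124.2.3.3
After op 6 (insert('g')): buffer="fgggfggmggffqgg" (len 15), cursors c1@3 c4@6 c2@9 c3@14, authorship 1.11244.22.3.33
After op 7 (move_left): buffer="fgggfggmggffqgg" (len 15), cursors c1@2 c4@5 c2@8 c3@13, authorship 1.11244.22.3.33
Authorship (.=original, N=cursor N): 1 . 1 1 2 4 4 . 2 2 . 3 . 3 3
Index 3: author = 1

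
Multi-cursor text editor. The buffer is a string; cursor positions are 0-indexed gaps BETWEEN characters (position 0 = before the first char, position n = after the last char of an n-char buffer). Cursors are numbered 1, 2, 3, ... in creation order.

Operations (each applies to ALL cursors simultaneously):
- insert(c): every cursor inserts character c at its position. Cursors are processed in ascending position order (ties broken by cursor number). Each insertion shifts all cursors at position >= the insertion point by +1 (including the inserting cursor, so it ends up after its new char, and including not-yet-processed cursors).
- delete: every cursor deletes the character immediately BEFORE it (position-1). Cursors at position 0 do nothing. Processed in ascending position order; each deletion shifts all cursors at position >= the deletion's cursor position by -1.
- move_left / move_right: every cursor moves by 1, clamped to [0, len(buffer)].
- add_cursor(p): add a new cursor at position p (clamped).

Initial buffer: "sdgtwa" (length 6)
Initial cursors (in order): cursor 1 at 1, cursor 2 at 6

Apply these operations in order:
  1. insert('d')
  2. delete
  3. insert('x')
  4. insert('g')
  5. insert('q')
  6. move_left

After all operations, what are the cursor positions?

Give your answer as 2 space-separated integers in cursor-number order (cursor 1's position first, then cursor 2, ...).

After op 1 (insert('d')): buffer="sddgtwad" (len 8), cursors c1@2 c2@8, authorship .1.....2
After op 2 (delete): buffer="sdgtwa" (len 6), cursors c1@1 c2@6, authorship ......
After op 3 (insert('x')): buffer="sxdgtwax" (len 8), cursors c1@2 c2@8, authorship .1.....2
After op 4 (insert('g')): buffer="sxgdgtwaxg" (len 10), cursors c1@3 c2@10, authorship .11.....22
After op 5 (insert('q')): buffer="sxgqdgtwaxgq" (len 12), cursors c1@4 c2@12, authorship .111.....222
After op 6 (move_left): buffer="sxgqdgtwaxgq" (len 12), cursors c1@3 c2@11, authorship .111.....222

Answer: 3 11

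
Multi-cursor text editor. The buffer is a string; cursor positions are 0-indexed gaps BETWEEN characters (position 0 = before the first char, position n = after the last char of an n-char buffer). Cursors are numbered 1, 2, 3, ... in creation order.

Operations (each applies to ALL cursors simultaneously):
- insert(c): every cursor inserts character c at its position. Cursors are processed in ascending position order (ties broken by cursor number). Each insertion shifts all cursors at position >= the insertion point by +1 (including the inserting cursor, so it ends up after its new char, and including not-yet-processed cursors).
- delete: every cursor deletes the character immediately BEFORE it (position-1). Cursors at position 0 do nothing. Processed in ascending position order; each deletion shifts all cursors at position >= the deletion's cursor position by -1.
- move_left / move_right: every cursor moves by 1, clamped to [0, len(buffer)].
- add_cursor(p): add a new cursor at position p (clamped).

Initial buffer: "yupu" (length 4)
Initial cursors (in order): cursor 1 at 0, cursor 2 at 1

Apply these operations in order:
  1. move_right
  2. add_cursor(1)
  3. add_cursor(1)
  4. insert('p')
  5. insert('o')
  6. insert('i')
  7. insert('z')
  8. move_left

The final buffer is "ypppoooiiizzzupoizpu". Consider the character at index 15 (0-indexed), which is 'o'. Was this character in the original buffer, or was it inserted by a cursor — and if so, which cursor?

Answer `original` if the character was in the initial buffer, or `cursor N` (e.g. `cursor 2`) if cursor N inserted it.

Answer: cursor 2

Derivation:
After op 1 (move_right): buffer="yupu" (len 4), cursors c1@1 c2@2, authorship ....
After op 2 (add_cursor(1)): buffer="yupu" (len 4), cursors c1@1 c3@1 c2@2, authorship ....
After op 3 (add_cursor(1)): buffer="yupu" (len 4), cursors c1@1 c3@1 c4@1 c2@2, authorship ....
After op 4 (insert('p')): buffer="ypppuppu" (len 8), cursors c1@4 c3@4 c4@4 c2@6, authorship .134.2..
After op 5 (insert('o')): buffer="ypppoooupopu" (len 12), cursors c1@7 c3@7 c4@7 c2@10, authorship .134134.22..
After op 6 (insert('i')): buffer="ypppoooiiiupoipu" (len 16), cursors c1@10 c3@10 c4@10 c2@14, authorship .134134134.222..
After op 7 (insert('z')): buffer="ypppoooiiizzzupoizpu" (len 20), cursors c1@13 c3@13 c4@13 c2@18, authorship .134134134134.2222..
After op 8 (move_left): buffer="ypppoooiiizzzupoizpu" (len 20), cursors c1@12 c3@12 c4@12 c2@17, authorship .134134134134.2222..
Authorship (.=original, N=cursor N): . 1 3 4 1 3 4 1 3 4 1 3 4 . 2 2 2 2 . .
Index 15: author = 2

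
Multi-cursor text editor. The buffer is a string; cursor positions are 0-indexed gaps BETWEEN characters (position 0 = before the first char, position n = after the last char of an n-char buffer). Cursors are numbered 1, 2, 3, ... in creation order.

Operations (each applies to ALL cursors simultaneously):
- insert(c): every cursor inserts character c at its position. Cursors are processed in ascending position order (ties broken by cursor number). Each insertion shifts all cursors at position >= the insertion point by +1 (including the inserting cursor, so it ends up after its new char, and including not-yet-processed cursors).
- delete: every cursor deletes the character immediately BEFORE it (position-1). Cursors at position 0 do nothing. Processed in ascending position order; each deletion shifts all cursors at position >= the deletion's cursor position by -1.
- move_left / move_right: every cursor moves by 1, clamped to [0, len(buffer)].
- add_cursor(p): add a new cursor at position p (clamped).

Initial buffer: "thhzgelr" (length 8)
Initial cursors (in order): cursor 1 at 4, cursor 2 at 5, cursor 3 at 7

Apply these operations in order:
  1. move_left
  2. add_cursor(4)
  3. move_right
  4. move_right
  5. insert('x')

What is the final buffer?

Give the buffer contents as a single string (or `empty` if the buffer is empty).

Answer: thhzgxexxlrx

Derivation:
After op 1 (move_left): buffer="thhzgelr" (len 8), cursors c1@3 c2@4 c3@6, authorship ........
After op 2 (add_cursor(4)): buffer="thhzgelr" (len 8), cursors c1@3 c2@4 c4@4 c3@6, authorship ........
After op 3 (move_right): buffer="thhzgelr" (len 8), cursors c1@4 c2@5 c4@5 c3@7, authorship ........
After op 4 (move_right): buffer="thhzgelr" (len 8), cursors c1@5 c2@6 c4@6 c3@8, authorship ........
After op 5 (insert('x')): buffer="thhzgxexxlrx" (len 12), cursors c1@6 c2@9 c4@9 c3@12, authorship .....1.24..3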